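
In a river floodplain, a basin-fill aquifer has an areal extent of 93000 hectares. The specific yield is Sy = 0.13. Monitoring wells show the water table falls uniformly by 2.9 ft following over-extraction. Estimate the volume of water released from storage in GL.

A = 93000 hectares = 9.3 × 10^8 m²
Δh = 2.9 ft = 0.8839 m
ΔV = Sy × A × Δh = 0.13 × 9.3 × 10^8 m² × 0.8839 m = 1.069 × 10^8 m³
ΔV = 1.069 × 10^8 m³ = 106.9 GL

ΔV ≈ 107 GL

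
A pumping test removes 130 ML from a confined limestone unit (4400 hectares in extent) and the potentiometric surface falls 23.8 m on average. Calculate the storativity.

S ≈ 1.2 × 10^-4

A = 4400 hectares = 4.4 × 10^7 m²
ΔV = 130 ML = 1.3 × 10^5 m³
S = ΔV / (A × Δh) = 1.3 × 10^5 m³ / (4.4 × 10^7 m² × 23.8 m) = 1.241 × 10^-4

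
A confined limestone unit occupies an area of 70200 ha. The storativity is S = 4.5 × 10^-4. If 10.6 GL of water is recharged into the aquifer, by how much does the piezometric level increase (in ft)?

A = 70200 ha = 7.02 × 10^8 m²
ΔV = 10.6 GL = 1.06 × 10^7 m³
Δh = ΔV / (S × A) = 1.06 × 10^7 m³ / (4.5 × 10^-4 × 7.02 × 10^8 m²) = 33.55 m
Δh = 33.55 m = 110.1 ft

Δh ≈ 110 ft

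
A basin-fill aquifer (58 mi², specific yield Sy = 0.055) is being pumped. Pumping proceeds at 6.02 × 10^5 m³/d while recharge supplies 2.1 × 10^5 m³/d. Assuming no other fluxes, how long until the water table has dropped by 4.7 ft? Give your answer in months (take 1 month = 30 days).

t ≈ 1.01 months

A = 58 mi² = 1.502 × 10^8 m²
Δh = 4.7 ft = 1.433 m
ΔV = Sy × A × Δh = 0.055 × 1.502 × 10^8 × 1.433 = 1.184 × 10^7 m³
Net withdrawal = 6.02 × 10^5 − 2.1 × 10^5 = 3.92 × 10^5 m³/d
t = ΔV / Q = 1.184 × 10^7 m³ / 3.92 × 10^5 m³/d = 30.19 d
t = 30.19 d ≈ 1.006 months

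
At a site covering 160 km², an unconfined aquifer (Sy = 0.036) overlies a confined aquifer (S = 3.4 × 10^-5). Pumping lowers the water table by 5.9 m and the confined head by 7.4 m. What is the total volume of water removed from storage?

ΔV ≈ 3.4 × 10^7 m³

A = 160 km² = 1.6 × 10^8 m²
Unconfined: ΔV_u = Sy × A × Δh_u = 0.036 × 1.6 × 10^8 × 5.9 = 3.398 × 10^7 m³
Confined: ΔV_c = S × A × Δh_c = 3.4 × 10^-5 × 1.6 × 10^8 × 7.4 = 40260 m³
Total ΔV = 3.398 × 10^7 + 40260 = 3.402 × 10^7 m³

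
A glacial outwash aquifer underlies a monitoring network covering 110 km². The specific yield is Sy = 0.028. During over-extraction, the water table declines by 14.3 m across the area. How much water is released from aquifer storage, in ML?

A = 110 km² = 1.1 × 10^8 m²
ΔV = Sy × A × Δh = 0.028 × 1.1 × 10^8 m² × 14.3 m = 4.404 × 10^7 m³
ΔV = 4.404 × 10^7 m³ = 44040 ML

ΔV ≈ 44000 ML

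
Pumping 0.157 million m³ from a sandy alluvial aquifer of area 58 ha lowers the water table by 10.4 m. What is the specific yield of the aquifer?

A = 58 ha = 5.8 × 10^5 m²
ΔV = 0.157 million m³ = 1.57 × 10^5 m³
Sy = ΔV / (A × Δh) = 1.57 × 10^5 m³ / (5.8 × 10^5 m² × 10.4 m) = 0.02603

Sy ≈ 0.026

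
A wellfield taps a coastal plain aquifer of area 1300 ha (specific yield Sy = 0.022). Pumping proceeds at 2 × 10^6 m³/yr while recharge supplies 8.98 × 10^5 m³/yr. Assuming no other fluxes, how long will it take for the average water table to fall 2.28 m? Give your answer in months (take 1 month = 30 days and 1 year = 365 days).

t ≈ 7.2 months

A = 1300 ha = 1.3 × 10^7 m²
ΔV = Sy × A × Δh = 0.022 × 1.3 × 10^7 × 2.28 = 6.521 × 10^5 m³
Net withdrawal = 2 × 10^6 − 8.98 × 10^5 = 1.102 × 10^6 m³/yr = 3019 m³/d
t = ΔV / Q = 6.521 × 10^5 m³ / 3019 m³/d = 216 d
t = 216 d ≈ 7.199 months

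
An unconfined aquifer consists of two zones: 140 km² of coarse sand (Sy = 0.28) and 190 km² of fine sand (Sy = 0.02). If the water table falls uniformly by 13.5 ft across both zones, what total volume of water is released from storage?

A₁ = 140 km² = 1.4 × 10^8 m²; A₂ = 190 km² = 1.9 × 10^8 m²
Δh = 13.5 ft = 4.115 m
ΔV₁ = 0.28 × 1.4 × 10^8 × 4.115 = 1.613 × 10^8 m³
ΔV₂ = 0.02 × 1.9 × 10^8 × 4.115 = 1.564 × 10^7 m³
ΔV = ΔV₁ + ΔV₂ = 1.769 × 10^8 m³

ΔV ≈ 1.77 × 10^8 m³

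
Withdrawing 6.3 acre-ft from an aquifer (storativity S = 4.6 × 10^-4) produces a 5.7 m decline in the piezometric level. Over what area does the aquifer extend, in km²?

A ≈ 2.96 km²

ΔV = 6.3 acre-ft = 7771 m³
A = ΔV / (S × Δh) = 7771 / (4.6 × 10^-4 × 5.7) = 2.964 × 10^6 m²
A = 2.964 × 10^6 m² = 2.964 km²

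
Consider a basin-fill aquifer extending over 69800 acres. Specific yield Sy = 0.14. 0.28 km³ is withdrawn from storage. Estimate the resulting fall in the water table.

Δh ≈ 7.08 m

A = 69800 acres = 2.825 × 10^8 m²
ΔV = 0.28 km³ = 2.8 × 10^8 m³
Δh = ΔV / (Sy × A) = 2.8 × 10^8 m³ / (0.14 × 2.825 × 10^8 m²) = 7.08 m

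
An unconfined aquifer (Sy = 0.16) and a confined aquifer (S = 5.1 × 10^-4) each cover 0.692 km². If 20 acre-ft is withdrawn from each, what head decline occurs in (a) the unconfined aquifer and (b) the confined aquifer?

Δh_u ≈ 0.223 m; Δh_c ≈ 69.9 m

A = 0.692 km² = 6.92 × 10^5 m²
ΔV = 20 acre-ft = 24670 m³
Unconfined: Δh_u = ΔV/(Sy·A) = 24670/(0.16 × 6.92 × 10^5) = 0.2228 m
Confined: Δh_c = ΔV/(S·A) = 24670/(5.1 × 10^-4 × 6.92 × 10^5) = 69.9 m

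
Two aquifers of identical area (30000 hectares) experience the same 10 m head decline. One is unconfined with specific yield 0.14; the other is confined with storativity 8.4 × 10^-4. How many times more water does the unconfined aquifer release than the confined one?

ΔV_u / ΔV_c ≈ 167

A = 30000 hectares = 3 × 10^8 m²
Unconfined: ΔV_u = Sy × A × Δh = 0.14 × 3 × 10^8 × 10 = 4.2 × 10^8 m³
Confined: ΔV_c = S × A × Δh = 8.4 × 10^-4 × 3 × 10^8 × 10 = 2.52 × 10^6 m³
Ratio = ΔV_u / ΔV_c = Sy / S = 0.14 / 8.4 × 10^-4 = 166.7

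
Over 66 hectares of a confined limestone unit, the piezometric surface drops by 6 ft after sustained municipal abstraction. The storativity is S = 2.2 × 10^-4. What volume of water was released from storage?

A = 66 hectares = 6.6 × 10^5 m²
Δh = 6 ft = 1.829 m
ΔV = S × A × Δh = 2.2 × 10^-4 × 6.6 × 10^5 m² × 1.829 m = 265.5 m³

ΔV ≈ 266 m³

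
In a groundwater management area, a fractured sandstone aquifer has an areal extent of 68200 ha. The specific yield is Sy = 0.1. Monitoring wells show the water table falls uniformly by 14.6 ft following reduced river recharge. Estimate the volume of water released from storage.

A = 68200 ha = 6.82 × 10^8 m²
Δh = 14.6 ft = 4.45 m
ΔV = Sy × A × Δh = 0.1 × 6.82 × 10^8 m² × 4.45 m = 3.035 × 10^8 m³

ΔV ≈ 3.03 × 10^8 m³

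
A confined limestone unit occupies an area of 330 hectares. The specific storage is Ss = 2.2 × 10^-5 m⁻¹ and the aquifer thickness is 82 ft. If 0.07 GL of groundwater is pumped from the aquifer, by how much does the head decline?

Δh ≈ 38.6 m

b = 82 ft = 24.99 m
S = Ss × b = 2.2 × 10^-5 m⁻¹ × 24.99 m = 5.499 × 10^-4
A = 330 hectares = 3.3 × 10^6 m²
ΔV = 0.07 GL = 70000 m³
Δh = ΔV / (S × A) = 70000 m³ / (5.499 × 10^-4 × 3.3 × 10^6 m²) = 38.58 m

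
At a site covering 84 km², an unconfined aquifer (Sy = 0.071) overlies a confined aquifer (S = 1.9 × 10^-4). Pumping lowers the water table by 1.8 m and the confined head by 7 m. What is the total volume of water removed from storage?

A = 84 km² = 8.4 × 10^7 m²
Unconfined: ΔV_u = Sy × A × Δh_u = 0.071 × 8.4 × 10^7 × 1.8 = 1.074 × 10^7 m³
Confined: ΔV_c = S × A × Δh_c = 1.9 × 10^-4 × 8.4 × 10^7 × 7 = 1.117 × 10^5 m³
Total ΔV = 1.074 × 10^7 + 1.117 × 10^5 = 1.085 × 10^7 m³

ΔV ≈ 1.08 × 10^7 m³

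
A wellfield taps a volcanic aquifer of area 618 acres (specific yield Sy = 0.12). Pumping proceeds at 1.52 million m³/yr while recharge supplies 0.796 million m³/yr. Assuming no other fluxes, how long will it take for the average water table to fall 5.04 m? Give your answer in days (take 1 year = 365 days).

t ≈ 763 days

A = 618 acres = 2.501 × 10^6 m²
ΔV = Sy × A × Δh = 0.12 × 2.501 × 10^6 × 5.04 = 1.513 × 10^6 m³
Net withdrawal = 1.52 − 0.796 = 0.724 million m³/yr = 1984 m³/d
t = ΔV / Q = 1.513 × 10^6 m³ / 1984 m³/d = 762.6 d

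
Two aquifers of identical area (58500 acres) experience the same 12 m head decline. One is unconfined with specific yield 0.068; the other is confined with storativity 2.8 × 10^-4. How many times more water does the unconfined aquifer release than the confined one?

A = 58500 acres = 2.367 × 10^8 m²
Unconfined: ΔV_u = Sy × A × Δh = 0.068 × 2.367 × 10^8 × 12 = 1.932 × 10^8 m³
Confined: ΔV_c = S × A × Δh = 2.8 × 10^-4 × 2.367 × 10^8 × 12 = 7.955 × 10^5 m³
Ratio = ΔV_u / ΔV_c = Sy / S = 0.068 / 2.8 × 10^-4 = 242.9

ΔV_u / ΔV_c ≈ 243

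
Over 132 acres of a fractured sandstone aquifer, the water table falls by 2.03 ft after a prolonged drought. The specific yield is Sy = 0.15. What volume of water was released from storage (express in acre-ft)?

ΔV ≈ 40.2 acre-ft

A = 132 acres = 5.342 × 10^5 m²
Δh = 2.03 ft = 0.6187 m
ΔV = Sy × A × Δh = 0.15 × 5.342 × 10^5 m² × 0.6187 m = 49580 m³
ΔV = 49580 m³ = 40.19 acre-ft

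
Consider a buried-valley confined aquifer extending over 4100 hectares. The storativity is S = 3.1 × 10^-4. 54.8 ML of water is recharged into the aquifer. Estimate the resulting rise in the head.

Δh ≈ 4.31 m

A = 4100 hectares = 4.1 × 10^7 m²
ΔV = 54.8 ML = 54800 m³
Δh = ΔV / (S × A) = 54800 m³ / (3.1 × 10^-4 × 4.1 × 10^7 m²) = 4.312 m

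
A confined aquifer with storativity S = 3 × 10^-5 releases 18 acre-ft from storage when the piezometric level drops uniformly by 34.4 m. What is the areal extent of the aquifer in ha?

A ≈ 2150 ha

ΔV = 18 acre-ft = 22200 m³
A = ΔV / (S × Δh) = 22200 / (3 × 10^-5 × 34.4) = 2.151 × 10^7 m²
A = 2.151 × 10^7 m² = 2151 ha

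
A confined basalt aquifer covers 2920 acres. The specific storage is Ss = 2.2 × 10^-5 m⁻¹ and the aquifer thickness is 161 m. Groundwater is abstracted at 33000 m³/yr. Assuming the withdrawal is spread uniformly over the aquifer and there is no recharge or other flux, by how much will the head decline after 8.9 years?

Δh ≈ 7.02 m

S = Ss × b = 2.2 × 10^-5 m⁻¹ × 161 m = 3.542 × 10^-3
A = 2920 acres = 1.182 × 10^7 m²
Q = 33000 m³/yr = 90.41 m³/d
t = 8.9 years = 3248 d
ΔV = Q × t = 90.41 m³/d × 3248 d = 2.937 × 10^5 m³
Δh = ΔV / (S × A) = 2.937 × 10^5 / (0.003542 × 1.182 × 10^7) = 7.017 m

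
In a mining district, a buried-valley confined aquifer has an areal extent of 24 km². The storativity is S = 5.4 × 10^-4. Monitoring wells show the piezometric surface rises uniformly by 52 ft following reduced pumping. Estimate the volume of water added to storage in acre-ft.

A = 24 km² = 2.4 × 10^7 m²
Δh = 52 ft = 15.85 m
ΔV = S × A × Δh = 5.4 × 10^-4 × 2.4 × 10^7 m² × 15.85 m = 2.054 × 10^5 m³
ΔV = 2.054 × 10^5 m³ = 166.5 acre-ft

ΔV ≈ 167 acre-ft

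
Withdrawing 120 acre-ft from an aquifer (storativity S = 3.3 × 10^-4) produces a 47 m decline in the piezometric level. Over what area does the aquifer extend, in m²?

A ≈ 9.54 × 10^6 m²

ΔV = 120 acre-ft = 1.48 × 10^5 m³
A = ΔV / (S × Δh) = 1.48 × 10^5 / (3.3 × 10^-4 × 47) = 9.543 × 10^6 m²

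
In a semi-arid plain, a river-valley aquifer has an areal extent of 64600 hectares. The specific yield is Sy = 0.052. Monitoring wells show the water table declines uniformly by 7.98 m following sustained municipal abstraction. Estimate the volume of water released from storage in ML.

A = 64600 hectares = 6.46 × 10^8 m²
ΔV = Sy × A × Δh = 0.052 × 6.46 × 10^8 m² × 7.98 m = 2.681 × 10^8 m³
ΔV = 2.681 × 10^8 m³ = 2.681 × 10^5 ML

ΔV ≈ 2.68 × 10^5 ML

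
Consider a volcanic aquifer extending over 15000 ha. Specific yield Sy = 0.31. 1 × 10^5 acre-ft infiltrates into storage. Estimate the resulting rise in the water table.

A = 15000 ha = 1.5 × 10^8 m²
ΔV = 1 × 10^5 acre-ft = 1.233 × 10^8 m³
Δh = ΔV / (Sy × A) = 1.233 × 10^8 m³ / (0.31 × 1.5 × 10^8 m²) = 2.653 m

Δh ≈ 2.65 m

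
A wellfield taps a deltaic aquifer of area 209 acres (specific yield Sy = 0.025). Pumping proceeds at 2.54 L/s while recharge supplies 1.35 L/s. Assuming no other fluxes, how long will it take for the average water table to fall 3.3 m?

t ≈ 679 days

A = 209 acres = 8.458 × 10^5 m²
ΔV = Sy × A × Δh = 0.025 × 8.458 × 10^5 × 3.3 = 69780 m³
Net withdrawal = 2.54 − 1.35 = 1.19 L/s = 102.8 m³/d
t = ΔV / Q = 69780 m³ / 102.8 m³/d = 678.7 d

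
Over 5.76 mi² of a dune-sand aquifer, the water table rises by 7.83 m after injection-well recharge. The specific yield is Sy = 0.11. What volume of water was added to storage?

A = 5.76 mi² = 1.492 × 10^7 m²
ΔV = Sy × A × Δh = 0.11 × 1.492 × 10^7 m² × 7.83 m = 1.285 × 10^7 m³

ΔV ≈ 1.28 × 10^7 m³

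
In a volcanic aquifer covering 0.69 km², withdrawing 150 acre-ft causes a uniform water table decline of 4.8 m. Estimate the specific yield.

Sy ≈ 0.056

A = 0.69 km² = 6.9 × 10^5 m²
ΔV = 150 acre-ft = 1.85 × 10^5 m³
Sy = ΔV / (A × Δh) = 1.85 × 10^5 m³ / (6.9 × 10^5 m² × 4.8 m) = 0.05586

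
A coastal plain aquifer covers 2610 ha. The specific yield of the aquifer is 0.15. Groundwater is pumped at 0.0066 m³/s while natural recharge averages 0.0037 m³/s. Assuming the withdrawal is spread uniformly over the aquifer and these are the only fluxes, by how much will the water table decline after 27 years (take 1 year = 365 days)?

Δh ≈ 0.631 m

A = 2610 ha = 2.61 × 10^7 m²
Net abstraction = 0.0066 − 0.0037 = 0.0029 m³/s
Q_net = 0.0029 m³/s = 250.6 m³/d
t = 27 years = 9855 d
ΔV = Q × t = 250.6 m³/d × 9855 d = 2.469 × 10^6 m³
Δh = ΔV / (Sy × A) = 2.469 × 10^6 / (0.15 × 2.61 × 10^7) = 0.6307 m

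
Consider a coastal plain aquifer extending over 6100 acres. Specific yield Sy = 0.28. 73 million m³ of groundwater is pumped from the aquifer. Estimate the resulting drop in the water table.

Δh ≈ 10.6 m

A = 6100 acres = 2.469 × 10^7 m²
ΔV = 73 million m³ = 7.3 × 10^7 m³
Δh = ΔV / (Sy × A) = 7.3 × 10^7 m³ / (0.28 × 2.469 × 10^7 m²) = 10.56 m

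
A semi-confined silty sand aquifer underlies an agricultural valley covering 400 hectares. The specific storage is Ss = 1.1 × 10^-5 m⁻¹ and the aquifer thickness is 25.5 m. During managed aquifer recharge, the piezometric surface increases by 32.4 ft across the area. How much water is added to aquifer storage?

ΔV ≈ 11100 m³

S = Ss × b = 1.1 × 10^-5 m⁻¹ × 25.5 m = 2.805 × 10^-4
A = 400 hectares = 4 × 10^6 m²
Δh = 32.4 ft = 9.876 m
ΔV = S × A × Δh = 2.805 × 10^-4 × 4 × 10^6 m² × 9.876 m = 11080 m³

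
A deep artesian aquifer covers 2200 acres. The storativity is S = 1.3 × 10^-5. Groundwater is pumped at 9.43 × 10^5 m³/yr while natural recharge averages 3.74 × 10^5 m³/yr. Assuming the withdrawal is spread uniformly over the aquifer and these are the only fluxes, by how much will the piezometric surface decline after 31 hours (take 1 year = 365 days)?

Δh ≈ 17.4 m

A = 2200 acres = 8.903 × 10^6 m²
Net abstraction = 9.43 × 10^5 − 3.74 × 10^5 = 5.69 × 10^5 m³/yr
Q_net = 5.69 × 10^5 m³/yr = 1559 m³/d
t = 31 hours = 1.292 d
ΔV = Q × t = 1559 m³/d × 1.292 d = 2014 m³
Δh = ΔV / (S × A) = 2014 / (1.3 × 10^-5 × 8.903 × 10^6) = 17.4 m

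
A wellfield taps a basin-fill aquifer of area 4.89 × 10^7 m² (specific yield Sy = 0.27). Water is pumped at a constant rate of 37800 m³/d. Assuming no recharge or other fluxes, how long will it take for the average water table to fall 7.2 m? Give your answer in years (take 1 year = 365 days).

t ≈ 6.89 years

ΔV = Sy × A × Δh = 0.27 × 4.89 × 10^7 × 7.2 = 9.506 × 10^7 m³
t = ΔV / Q = 9.506 × 10^7 m³ / 37800 m³/d = 2515 d
t = 2515 d ≈ 6.89 years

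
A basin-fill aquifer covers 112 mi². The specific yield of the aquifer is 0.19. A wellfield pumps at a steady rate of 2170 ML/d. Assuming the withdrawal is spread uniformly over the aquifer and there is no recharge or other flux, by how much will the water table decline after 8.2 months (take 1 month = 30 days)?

A = 112 mi² = 2.901 × 10^8 m²
Q = 2170 ML/d = 2.17 × 10^6 m³/d
t = 8.2 months = 246 d
ΔV = Q × t = 2.17 × 10^6 m³/d × 246 d = 5.338 × 10^8 m³
Δh = ΔV / (Sy × A) = 5.338 × 10^8 / (0.19 × 2.901 × 10^8) = 9.686 m

Δh ≈ 9.69 m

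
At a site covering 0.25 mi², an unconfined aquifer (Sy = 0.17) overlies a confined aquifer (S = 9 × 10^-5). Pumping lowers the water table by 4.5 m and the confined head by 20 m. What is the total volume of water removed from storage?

A = 0.25 mi² = 6.475 × 10^5 m²
Unconfined: ΔV_u = Sy × A × Δh_u = 0.17 × 6.475 × 10^5 × 4.5 = 4.953 × 10^5 m³
Confined: ΔV_c = S × A × Δh_c = 9 × 10^-5 × 6.475 × 10^5 × 20 = 1165 m³
Total ΔV = 4.953 × 10^5 + 1165 = 4.965 × 10^5 m³

ΔV ≈ 4.97 × 10^5 m³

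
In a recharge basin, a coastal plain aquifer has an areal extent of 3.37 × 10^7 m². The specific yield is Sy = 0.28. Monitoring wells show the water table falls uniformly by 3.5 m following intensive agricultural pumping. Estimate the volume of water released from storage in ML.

ΔV = Sy × A × Δh = 0.28 × 3.37 × 10^7 m² × 3.5 m = 3.303 × 10^7 m³
ΔV = 3.303 × 10^7 m³ = 33030 ML

ΔV ≈ 33000 ML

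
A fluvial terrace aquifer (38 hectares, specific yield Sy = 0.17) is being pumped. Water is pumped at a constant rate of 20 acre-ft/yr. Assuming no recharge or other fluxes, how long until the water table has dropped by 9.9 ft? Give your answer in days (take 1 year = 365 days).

t ≈ 2880 days

A = 38 hectares = 3.8 × 10^5 m²
Δh = 9.9 ft = 3.018 m
ΔV = Sy × A × Δh = 0.17 × 3.8 × 10^5 × 3.018 = 1.949 × 10^5 m³
Q = 20 acre-ft/yr = 67.59 m³/d
t = ΔV / Q = 1.949 × 10^5 m³ / 67.59 m³/d = 2884 d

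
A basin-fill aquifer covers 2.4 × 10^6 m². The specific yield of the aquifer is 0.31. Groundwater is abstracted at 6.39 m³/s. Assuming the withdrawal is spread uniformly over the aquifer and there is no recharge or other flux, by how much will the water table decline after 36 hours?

Q = 6.39 m³/s = 5.521 × 10^5 m³/d
t = 36 hours = 1.5 d
ΔV = Q × t = 5.521 × 10^5 m³/d × 1.5 d = 8.281 × 10^5 m³
Δh = ΔV / (Sy × A) = 8.281 × 10^5 / (0.31 × 2.4 × 10^6) = 1.113 m

Δh ≈ 1.11 m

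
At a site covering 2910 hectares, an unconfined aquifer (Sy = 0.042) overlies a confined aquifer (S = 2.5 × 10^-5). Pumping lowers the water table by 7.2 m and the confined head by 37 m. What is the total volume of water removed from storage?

ΔV ≈ 8.83 × 10^6 m³

A = 2910 hectares = 2.91 × 10^7 m²
Unconfined: ΔV_u = Sy × A × Δh_u = 0.042 × 2.91 × 10^7 × 7.2 = 8.8 × 10^6 m³
Confined: ΔV_c = S × A × Δh_c = 2.5 × 10^-5 × 2.91 × 10^7 × 37 = 26920 m³
Total ΔV = 8.8 × 10^6 + 26920 = 8.827 × 10^6 m³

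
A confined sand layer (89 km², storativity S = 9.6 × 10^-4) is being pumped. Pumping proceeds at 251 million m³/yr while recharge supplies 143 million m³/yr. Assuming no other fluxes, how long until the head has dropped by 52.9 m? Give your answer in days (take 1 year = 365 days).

A = 89 km² = 8.9 × 10^7 m²
ΔV = S × A × Δh = 9.6 × 10^-4 × 8.9 × 10^7 × 52.9 = 4.52 × 10^6 m³
Net withdrawal = 251 − 143 = 108 million m³/yr = 2.959 × 10^5 m³/d
t = ΔV / Q = 4.52 × 10^6 m³ / 2.959 × 10^5 m³/d = 15.28 d

t ≈ 15.3 days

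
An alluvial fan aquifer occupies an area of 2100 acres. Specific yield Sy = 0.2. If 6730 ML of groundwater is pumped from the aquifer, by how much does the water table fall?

A = 2100 acres = 8.498 × 10^6 m²
ΔV = 6730 ML = 6.73 × 10^6 m³
Δh = ΔV / (Sy × A) = 6.73 × 10^6 m³ / (0.2 × 8.498 × 10^6 m²) = 3.96 m

Δh ≈ 3.96 m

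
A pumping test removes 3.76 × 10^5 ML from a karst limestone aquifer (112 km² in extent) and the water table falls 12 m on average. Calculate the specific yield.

Sy ≈ 0.28

A = 112 km² = 1.12 × 10^8 m²
ΔV = 3.76 × 10^5 ML = 3.76 × 10^8 m³
Sy = ΔV / (A × Δh) = 3.76 × 10^8 m³ / (1.12 × 10^8 m² × 12 m) = 0.2798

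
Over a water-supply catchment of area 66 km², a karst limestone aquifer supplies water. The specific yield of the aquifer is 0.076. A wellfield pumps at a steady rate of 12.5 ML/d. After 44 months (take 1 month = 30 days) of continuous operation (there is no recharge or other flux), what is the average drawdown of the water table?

Δh ≈ 3.29 m

A = 66 km² = 6.6 × 10^7 m²
Q = 12.5 ML/d = 12500 m³/d
t = 44 months = 1320 d
ΔV = Q × t = 12500 m³/d × 1320 d = 1.65 × 10^7 m³
Δh = ΔV / (Sy × A) = 1.65 × 10^7 / (0.076 × 6.6 × 10^7) = 3.289 m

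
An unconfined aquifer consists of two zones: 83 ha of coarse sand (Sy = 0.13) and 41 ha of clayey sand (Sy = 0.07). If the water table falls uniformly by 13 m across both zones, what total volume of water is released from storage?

A₁ = 83 ha = 8.3 × 10^5 m²; A₂ = 41 ha = 4.1 × 10^5 m²
ΔV₁ = 0.13 × 8.3 × 10^5 × 13 = 1.403 × 10^6 m³
ΔV₂ = 0.07 × 4.1 × 10^5 × 13 = 3.731 × 10^5 m³
ΔV = ΔV₁ + ΔV₂ = 1.776 × 10^6 m³

ΔV ≈ 1.78 × 10^6 m³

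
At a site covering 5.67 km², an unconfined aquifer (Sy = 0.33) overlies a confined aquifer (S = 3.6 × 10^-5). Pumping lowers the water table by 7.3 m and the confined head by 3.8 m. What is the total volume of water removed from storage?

ΔV ≈ 1.37 × 10^7 m³

A = 5.67 km² = 5.67 × 10^6 m²
Unconfined: ΔV_u = Sy × A × Δh_u = 0.33 × 5.67 × 10^6 × 7.3 = 1.366 × 10^7 m³
Confined: ΔV_c = S × A × Δh_c = 3.6 × 10^-5 × 5.67 × 10^6 × 3.8 = 775.7 m³
Total ΔV = 1.366 × 10^7 + 775.7 = 1.366 × 10^7 m³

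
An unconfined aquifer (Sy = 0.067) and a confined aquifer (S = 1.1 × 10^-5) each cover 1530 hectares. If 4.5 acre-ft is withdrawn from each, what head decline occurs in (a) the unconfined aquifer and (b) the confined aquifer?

Δh_u ≈ 0.00541 m; Δh_c ≈ 33 m

A = 1530 hectares = 1.53 × 10^7 m²
ΔV = 4.5 acre-ft = 5551 m³
Unconfined: Δh_u = ΔV/(Sy·A) = 5551/(0.067 × 1.53 × 10^7) = 0.005415 m
Confined: Δh_c = ΔV/(S·A) = 5551/(1.1 × 10^-5 × 1.53 × 10^7) = 32.98 m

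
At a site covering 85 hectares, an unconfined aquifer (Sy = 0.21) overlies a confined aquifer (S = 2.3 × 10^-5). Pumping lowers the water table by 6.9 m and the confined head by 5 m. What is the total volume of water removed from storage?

A = 85 hectares = 8.5 × 10^5 m²
Unconfined: ΔV_u = Sy × A × Δh_u = 0.21 × 8.5 × 10^5 × 6.9 = 1.232 × 10^6 m³
Confined: ΔV_c = S × A × Δh_c = 2.3 × 10^-5 × 8.5 × 10^5 × 5 = 97.75 m³
Total ΔV = 1.232 × 10^6 + 97.75 = 1.232 × 10^6 m³

ΔV ≈ 1.23 × 10^6 m³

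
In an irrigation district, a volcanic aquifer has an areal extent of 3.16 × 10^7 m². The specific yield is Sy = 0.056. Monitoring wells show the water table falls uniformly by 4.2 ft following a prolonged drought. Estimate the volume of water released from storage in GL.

Δh = 4.2 ft = 1.28 m
ΔV = Sy × A × Δh = 0.056 × 3.16 × 10^7 m² × 1.28 m = 2.265 × 10^6 m³
ΔV = 2.265 × 10^6 m³ = 2.265 GL

ΔV ≈ 2.27 GL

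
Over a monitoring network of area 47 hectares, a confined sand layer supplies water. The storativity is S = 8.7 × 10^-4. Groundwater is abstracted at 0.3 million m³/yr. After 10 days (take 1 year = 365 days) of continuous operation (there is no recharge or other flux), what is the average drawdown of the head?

Δh ≈ 20.1 m

A = 47 hectares = 4.7 × 10^5 m²
Q = 0.3 million m³/yr = 821.9 m³/d
ΔV = Q × t = 821.9 m³/d × 10 d = 8219 m³
Δh = ΔV / (S × A) = 8219 / (8.7 × 10^-4 × 4.7 × 10^5) = 20.1 m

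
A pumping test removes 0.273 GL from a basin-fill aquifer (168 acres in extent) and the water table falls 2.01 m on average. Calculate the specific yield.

A = 168 acres = 6.799 × 10^5 m²
ΔV = 0.273 GL = 2.73 × 10^5 m³
Sy = ΔV / (A × Δh) = 2.73 × 10^5 m³ / (6.799 × 10^5 m² × 2.01 m) = 0.1998

Sy ≈ 0.2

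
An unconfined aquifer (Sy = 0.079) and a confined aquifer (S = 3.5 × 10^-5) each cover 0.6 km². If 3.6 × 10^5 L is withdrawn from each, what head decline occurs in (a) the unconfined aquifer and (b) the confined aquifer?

A = 0.6 km² = 6 × 10^5 m²
ΔV = 3.6 × 10^5 L = 360 m³
Unconfined: Δh_u = ΔV/(Sy·A) = 360/(0.079 × 6 × 10^5) = 0.007595 m
Confined: Δh_c = ΔV/(S·A) = 360/(3.5 × 10^-5 × 6 × 10^5) = 17.14 m

Δh_u ≈ 0.00759 m; Δh_c ≈ 17.1 m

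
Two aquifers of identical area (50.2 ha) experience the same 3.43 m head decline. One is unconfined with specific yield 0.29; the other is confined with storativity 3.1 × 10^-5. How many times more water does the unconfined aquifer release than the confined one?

A = 50.2 ha = 5.02 × 10^5 m²
Unconfined: ΔV_u = Sy × A × Δh = 0.29 × 5.02 × 10^5 × 3.43 = 4.993 × 10^5 m³
Confined: ΔV_c = S × A × Δh = 3.1 × 10^-5 × 5.02 × 10^5 × 3.43 = 53.38 m³
Ratio = ΔV_u / ΔV_c = Sy / S = 0.29 / 3.1 × 10^-5 = 9355

ΔV_u / ΔV_c ≈ 9350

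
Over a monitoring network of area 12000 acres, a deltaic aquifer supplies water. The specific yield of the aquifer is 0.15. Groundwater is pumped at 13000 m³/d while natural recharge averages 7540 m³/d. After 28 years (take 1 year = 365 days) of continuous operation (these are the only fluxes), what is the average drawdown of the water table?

Δh ≈ 7.66 m

A = 12000 acres = 4.856 × 10^7 m²
Net abstraction = 13000 − 7540 = 5460 m³/d
t = 28 years = 10220 d
ΔV = Q × t = 5460 m³/d × 10220 d = 5.58 × 10^7 m³
Δh = ΔV / (Sy × A) = 5.58 × 10^7 / (0.15 × 4.856 × 10^7) = 7.66 m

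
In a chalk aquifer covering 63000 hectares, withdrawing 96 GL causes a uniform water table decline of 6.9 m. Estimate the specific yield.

A = 63000 hectares = 6.3 × 10^8 m²
ΔV = 96 GL = 9.6 × 10^7 m³
Sy = ΔV / (A × Δh) = 9.6 × 10^7 m³ / (6.3 × 10^8 m² × 6.9 m) = 0.02208

Sy ≈ 0.022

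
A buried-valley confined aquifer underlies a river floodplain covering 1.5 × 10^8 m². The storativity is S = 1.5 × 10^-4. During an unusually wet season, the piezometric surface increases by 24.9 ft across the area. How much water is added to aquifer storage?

ΔV ≈ 1.71 × 10^5 m³

Δh = 24.9 ft = 7.59 m
ΔV = S × A × Δh = 1.5 × 10^-4 × 1.5 × 10^8 m² × 7.59 m = 1.708 × 10^5 m³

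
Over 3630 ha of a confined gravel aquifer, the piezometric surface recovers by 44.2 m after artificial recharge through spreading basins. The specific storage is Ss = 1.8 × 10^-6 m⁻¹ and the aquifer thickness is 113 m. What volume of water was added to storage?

S = Ss × b = 1.8 × 10^-6 m⁻¹ × 113 m = 2.034 × 10^-4
A = 3630 ha = 3.63 × 10^7 m²
ΔV = S × A × Δh = 2.034 × 10^-4 × 3.63 × 10^7 m² × 44.2 m = 3.263 × 10^5 m³

ΔV ≈ 3.26 × 10^5 m³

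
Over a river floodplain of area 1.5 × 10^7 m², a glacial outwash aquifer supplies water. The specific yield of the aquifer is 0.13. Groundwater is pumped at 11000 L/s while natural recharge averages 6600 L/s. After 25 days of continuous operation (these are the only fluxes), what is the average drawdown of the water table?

Net abstraction = 11000 − 6600 = 4400 L/s
Q_net = 4400 L/s = 3.802 × 10^5 m³/d
ΔV = Q × t = 3.802 × 10^5 m³/d × 25 d = 9.504 × 10^6 m³
Δh = ΔV / (Sy × A) = 9.504 × 10^6 / (0.13 × 1.5 × 10^7) = 4.874 m

Δh ≈ 4.87 m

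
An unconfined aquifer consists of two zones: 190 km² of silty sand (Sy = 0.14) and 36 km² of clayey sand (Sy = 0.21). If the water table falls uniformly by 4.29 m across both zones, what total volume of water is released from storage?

A₁ = 190 km² = 1.9 × 10^8 m²; A₂ = 36 km² = 3.6 × 10^7 m²
ΔV₁ = 0.14 × 1.9 × 10^8 × 4.29 = 1.141 × 10^8 m³
ΔV₂ = 0.21 × 3.6 × 10^7 × 4.29 = 3.243 × 10^7 m³
ΔV = ΔV₁ + ΔV₂ = 1.465 × 10^8 m³

ΔV ≈ 1.47 × 10^8 m³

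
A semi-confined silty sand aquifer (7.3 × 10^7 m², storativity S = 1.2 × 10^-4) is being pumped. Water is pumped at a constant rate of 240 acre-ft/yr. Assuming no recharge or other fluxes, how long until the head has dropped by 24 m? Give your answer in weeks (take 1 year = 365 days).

ΔV = S × A × Δh = 1.2 × 10^-4 × 7.3 × 10^7 × 24 = 2.102 × 10^5 m³
Q = 240 acre-ft/yr = 811.1 m³/d
t = ΔV / Q = 2.102 × 10^5 m³ / 811.1 m³/d = 259.2 d
t = 259.2 d ≈ 37.03 weeks

t ≈ 37 weeks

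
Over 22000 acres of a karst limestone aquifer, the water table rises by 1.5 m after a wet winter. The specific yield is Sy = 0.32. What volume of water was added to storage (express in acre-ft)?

ΔV ≈ 34600 acre-ft

A = 22000 acres = 8.903 × 10^7 m²
ΔV = Sy × A × Δh = 0.32 × 8.903 × 10^7 m² × 1.5 m = 4.273 × 10^7 m³
ΔV = 4.273 × 10^7 m³ = 34650 acre-ft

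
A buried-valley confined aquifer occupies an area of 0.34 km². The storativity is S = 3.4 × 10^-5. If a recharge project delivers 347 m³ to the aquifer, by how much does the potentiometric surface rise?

Δh ≈ 30 m

A = 0.34 km² = 3.4 × 10^5 m²
Δh = ΔV / (S × A) = 347 m³ / (3.4 × 10^-5 × 3.4 × 10^5 m²) = 30.02 m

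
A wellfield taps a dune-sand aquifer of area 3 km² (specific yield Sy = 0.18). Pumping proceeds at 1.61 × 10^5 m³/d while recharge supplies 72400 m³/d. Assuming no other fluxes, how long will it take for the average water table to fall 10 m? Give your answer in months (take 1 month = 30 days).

t ≈ 2.03 months

A = 3 km² = 3 × 10^6 m²
ΔV = Sy × A × Δh = 0.18 × 3 × 10^6 × 10 = 5.4 × 10^6 m³
Net withdrawal = 1.61 × 10^5 − 72400 = 88600 m³/d
t = ΔV / Q = 5.4 × 10^6 m³ / 88600 m³/d = 60.95 d
t = 60.95 d ≈ 2.032 months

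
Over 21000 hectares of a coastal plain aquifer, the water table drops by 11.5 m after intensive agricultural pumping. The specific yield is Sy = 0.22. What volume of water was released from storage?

A = 21000 hectares = 2.1 × 10^8 m²
ΔV = Sy × A × Δh = 0.22 × 2.1 × 10^8 m² × 11.5 m = 5.313 × 10^8 m³

ΔV ≈ 5.31 × 10^8 m³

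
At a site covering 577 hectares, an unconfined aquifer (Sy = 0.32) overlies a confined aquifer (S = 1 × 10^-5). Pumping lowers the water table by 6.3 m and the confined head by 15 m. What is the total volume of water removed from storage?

A = 577 hectares = 5.77 × 10^6 m²
Unconfined: ΔV_u = Sy × A × Δh_u = 0.32 × 5.77 × 10^6 × 6.3 = 1.163 × 10^7 m³
Confined: ΔV_c = S × A × Δh_c = 1 × 10^-5 × 5.77 × 10^6 × 15 = 865.5 m³
Total ΔV = 1.163 × 10^7 + 865.5 = 1.163 × 10^7 m³

ΔV ≈ 1.16 × 10^7 m³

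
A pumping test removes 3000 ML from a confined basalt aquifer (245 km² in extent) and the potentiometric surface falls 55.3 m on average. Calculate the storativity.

S ≈ 2.2 × 10^-4

A = 245 km² = 2.45 × 10^8 m²
ΔV = 3000 ML = 3 × 10^6 m³
S = ΔV / (A × Δh) = 3 × 10^6 m³ / (2.45 × 10^8 m² × 55.3 m) = 2.214 × 10^-4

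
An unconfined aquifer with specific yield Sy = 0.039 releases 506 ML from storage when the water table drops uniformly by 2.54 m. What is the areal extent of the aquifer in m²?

A ≈ 5.11 × 10^6 m²

ΔV = 506 ML = 5.06 × 10^5 m³
A = ΔV / (Sy × Δh) = 5.06 × 10^5 / (0.039 × 2.54) = 5.108 × 10^6 m²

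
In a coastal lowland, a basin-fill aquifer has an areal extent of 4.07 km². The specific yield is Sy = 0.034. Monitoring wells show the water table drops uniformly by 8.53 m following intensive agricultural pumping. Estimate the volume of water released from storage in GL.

ΔV ≈ 1.18 GL

A = 4.07 km² = 4.07 × 10^6 m²
ΔV = Sy × A × Δh = 0.034 × 4.07 × 10^6 m² × 8.53 m = 1.18 × 10^6 m³
ΔV = 1.18 × 10^6 m³ = 1.18 GL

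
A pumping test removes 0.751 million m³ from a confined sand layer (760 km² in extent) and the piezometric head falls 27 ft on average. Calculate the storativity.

A = 760 km² = 7.6 × 10^8 m²
Δh = 27 ft = 8.23 m
ΔV = 0.751 million m³ = 7.51 × 10^5 m³
S = ΔV / (A × Δh) = 7.51 × 10^5 m³ / (7.6 × 10^8 m² × 8.23 m) = 1.201 × 10^-4

S ≈ 1.2 × 10^-4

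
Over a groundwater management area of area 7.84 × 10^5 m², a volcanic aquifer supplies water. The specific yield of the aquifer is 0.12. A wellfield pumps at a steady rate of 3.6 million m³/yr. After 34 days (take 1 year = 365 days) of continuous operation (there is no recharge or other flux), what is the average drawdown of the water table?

Δh ≈ 3.56 m

Q = 3.6 million m³/yr = 9863 m³/d
ΔV = Q × t = 9863 m³/d × 34 d = 3.353 × 10^5 m³
Δh = ΔV / (Sy × A) = 3.353 × 10^5 / (0.12 × 7.84 × 10^5) = 3.564 m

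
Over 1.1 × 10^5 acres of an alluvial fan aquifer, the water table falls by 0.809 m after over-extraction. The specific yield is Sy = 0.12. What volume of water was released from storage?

A = 1.1 × 10^5 acres = 4.452 × 10^8 m²
ΔV = Sy × A × Δh = 0.12 × 4.452 × 10^8 m² × 0.809 m = 4.322 × 10^7 m³

ΔV ≈ 4.32 × 10^7 m³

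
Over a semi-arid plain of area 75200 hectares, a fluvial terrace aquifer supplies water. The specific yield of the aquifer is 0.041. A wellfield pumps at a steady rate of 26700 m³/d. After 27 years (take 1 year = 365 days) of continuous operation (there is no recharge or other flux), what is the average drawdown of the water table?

Δh ≈ 8.53 m

A = 75200 hectares = 7.52 × 10^8 m²
t = 27 years = 9855 d
ΔV = Q × t = 26700 m³/d × 9855 d = 2.631 × 10^8 m³
Δh = ΔV / (Sy × A) = 2.631 × 10^8 / (0.041 × 7.52 × 10^8) = 8.534 m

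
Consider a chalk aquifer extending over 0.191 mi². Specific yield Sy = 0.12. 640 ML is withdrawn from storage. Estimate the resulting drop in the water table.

A = 0.191 mi² = 4.947 × 10^5 m²
ΔV = 640 ML = 6.4 × 10^5 m³
Δh = ΔV / (Sy × A) = 6.4 × 10^5 m³ / (0.12 × 4.947 × 10^5 m²) = 10.78 m

Δh ≈ 10.8 m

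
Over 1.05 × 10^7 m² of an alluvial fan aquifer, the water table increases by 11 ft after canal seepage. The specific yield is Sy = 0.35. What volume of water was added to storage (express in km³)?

Δh = 11 ft = 3.353 m
ΔV = Sy × A × Δh = 0.35 × 1.05 × 10^7 m² × 3.353 m = 1.232 × 10^7 m³
ΔV = 1.232 × 10^7 m³ = 0.01232 km³

ΔV ≈ 0.0123 km³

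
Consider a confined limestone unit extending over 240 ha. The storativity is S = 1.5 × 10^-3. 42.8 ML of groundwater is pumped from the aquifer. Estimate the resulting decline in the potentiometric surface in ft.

A = 240 ha = 2.4 × 10^6 m²
ΔV = 42.8 ML = 42800 m³
Δh = ΔV / (S × A) = 42800 m³ / (0.0015 × 2.4 × 10^6 m²) = 11.89 m
Δh = 11.89 m = 39.01 ft

Δh ≈ 39 ft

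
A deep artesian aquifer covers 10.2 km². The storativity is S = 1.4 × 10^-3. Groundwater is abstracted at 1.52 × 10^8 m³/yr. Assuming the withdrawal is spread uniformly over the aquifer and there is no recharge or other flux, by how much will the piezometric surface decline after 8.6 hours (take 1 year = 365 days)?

Δh ≈ 10.4 m

A = 10.2 km² = 1.02 × 10^7 m²
Q = 1.52 × 10^8 m³/yr = 4.164 × 10^5 m³/d
t = 8.6 hours = 0.3583 d
ΔV = Q × t = 4.164 × 10^5 m³/d × 0.3583 d = 1.492 × 10^5 m³
Δh = ΔV / (S × A) = 1.492 × 10^5 / (0.0014 × 1.02 × 10^7) = 10.45 m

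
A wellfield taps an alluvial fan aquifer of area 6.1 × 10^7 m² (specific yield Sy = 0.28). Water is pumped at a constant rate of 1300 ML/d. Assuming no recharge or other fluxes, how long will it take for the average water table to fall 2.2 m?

ΔV = Sy × A × Δh = 0.28 × 6.1 × 10^7 × 2.2 = 3.758 × 10^7 m³
Q = 1300 ML/d = 1.3 × 10^6 m³/d
t = ΔV / Q = 3.758 × 10^7 m³ / 1.3 × 10^6 m³/d = 28.9 d

t ≈ 28.9 days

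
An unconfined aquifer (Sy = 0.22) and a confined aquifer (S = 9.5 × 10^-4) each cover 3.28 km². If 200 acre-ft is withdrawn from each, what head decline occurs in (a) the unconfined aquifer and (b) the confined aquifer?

A = 3.28 km² = 3.28 × 10^6 m²
ΔV = 200 acre-ft = 2.467 × 10^5 m³
Unconfined: Δh_u = ΔV/(Sy·A) = 2.467 × 10^5/(0.22 × 3.28 × 10^6) = 0.3419 m
Confined: Δh_c = ΔV/(S·A) = 2.467 × 10^5/(9.5 × 10^-4 × 3.28 × 10^6) = 79.17 m

Δh_u ≈ 0.342 m; Δh_c ≈ 79.2 m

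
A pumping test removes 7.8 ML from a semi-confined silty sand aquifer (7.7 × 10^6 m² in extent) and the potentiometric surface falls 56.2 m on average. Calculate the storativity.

ΔV = 7.8 ML = 7800 m³
S = ΔV / (A × Δh) = 7800 m³ / (7.7 × 10^6 m² × 56.2 m) = 1.802 × 10^-5

S ≈ 1.8 × 10^-5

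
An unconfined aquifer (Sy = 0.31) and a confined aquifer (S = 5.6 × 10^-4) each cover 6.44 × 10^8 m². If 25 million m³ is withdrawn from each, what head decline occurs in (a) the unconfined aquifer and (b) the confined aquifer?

ΔV = 25 million m³ = 2.5 × 10^7 m³
Unconfined: Δh_u = ΔV/(Sy·A) = 2.5 × 10^7/(0.31 × 6.44 × 10^8) = 0.1252 m
Confined: Δh_c = ΔV/(S·A) = 2.5 × 10^7/(5.6 × 10^-4 × 6.44 × 10^8) = 69.32 m

Δh_u ≈ 0.125 m; Δh_c ≈ 69.3 m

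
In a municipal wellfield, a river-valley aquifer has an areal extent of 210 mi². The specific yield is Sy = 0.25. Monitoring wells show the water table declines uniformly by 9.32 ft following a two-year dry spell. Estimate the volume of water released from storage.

ΔV ≈ 3.86 × 10^8 m³

A = 210 mi² = 5.439 × 10^8 m²
Δh = 9.32 ft = 2.841 m
ΔV = Sy × A × Δh = 0.25 × 5.439 × 10^8 m² × 2.841 m = 3.863 × 10^8 m³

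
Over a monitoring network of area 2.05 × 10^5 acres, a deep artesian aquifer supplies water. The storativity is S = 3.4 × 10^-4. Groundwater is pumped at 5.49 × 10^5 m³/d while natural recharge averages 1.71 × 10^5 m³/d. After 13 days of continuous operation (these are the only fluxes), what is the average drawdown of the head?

A = 2.05 × 10^5 acres = 8.296 × 10^8 m²
Net abstraction = 5.49 × 10^5 − 1.71 × 10^5 = 3.78 × 10^5 m³/d
ΔV = Q × t = 3.78 × 10^5 m³/d × 13 d = 4.914 × 10^6 m³
Δh = ΔV / (S × A) = 4.914 × 10^6 / (3.4 × 10^-4 × 8.296 × 10^8) = 17.42 m

Δh ≈ 17.4 m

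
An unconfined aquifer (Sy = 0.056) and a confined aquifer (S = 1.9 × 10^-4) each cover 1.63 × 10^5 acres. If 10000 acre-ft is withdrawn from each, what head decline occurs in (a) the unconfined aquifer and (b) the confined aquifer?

A = 1.63 × 10^5 acres = 6.596 × 10^8 m²
ΔV = 10000 acre-ft = 1.233 × 10^7 m³
Unconfined: Δh_u = ΔV/(Sy·A) = 1.233 × 10^7/(0.056 × 6.596 × 10^8) = 0.3339 m
Confined: Δh_c = ΔV/(S·A) = 1.233 × 10^7/(1.9 × 10^-4 × 6.596 × 10^8) = 98.42 m

Δh_u ≈ 0.334 m; Δh_c ≈ 98.4 m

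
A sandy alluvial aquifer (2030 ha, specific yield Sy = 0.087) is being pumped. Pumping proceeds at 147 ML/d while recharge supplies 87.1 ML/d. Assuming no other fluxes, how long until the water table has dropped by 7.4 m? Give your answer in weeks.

t ≈ 31.2 weeks

A = 2030 ha = 2.03 × 10^7 m²
ΔV = Sy × A × Δh = 0.087 × 2.03 × 10^7 × 7.4 = 1.307 × 10^7 m³
Net withdrawal = 147 − 87.1 = 59.9 ML/d = 59900 m³/d
t = ΔV / Q = 1.307 × 10^7 m³ / 59900 m³/d = 218.2 d
t = 218.2 d ≈ 31.17 weeks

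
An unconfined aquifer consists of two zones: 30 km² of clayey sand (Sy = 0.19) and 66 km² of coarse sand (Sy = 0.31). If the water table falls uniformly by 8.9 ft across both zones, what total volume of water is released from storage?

A₁ = 30 km² = 3 × 10^7 m²; A₂ = 66 km² = 6.6 × 10^7 m²
Δh = 8.9 ft = 2.713 m
ΔV₁ = 0.19 × 3 × 10^7 × 2.713 = 1.546 × 10^7 m³
ΔV₂ = 0.31 × 6.6 × 10^7 × 2.713 = 5.55 × 10^7 m³
ΔV = ΔV₁ + ΔV₂ = 7.096 × 10^7 m³

ΔV ≈ 7.1 × 10^7 m³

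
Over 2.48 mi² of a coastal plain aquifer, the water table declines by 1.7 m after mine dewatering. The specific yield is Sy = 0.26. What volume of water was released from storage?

ΔV ≈ 2.84 × 10^6 m³

A = 2.48 mi² = 6.423 × 10^6 m²
ΔV = Sy × A × Δh = 0.26 × 6.423 × 10^6 m² × 1.7 m = 2.839 × 10^6 m³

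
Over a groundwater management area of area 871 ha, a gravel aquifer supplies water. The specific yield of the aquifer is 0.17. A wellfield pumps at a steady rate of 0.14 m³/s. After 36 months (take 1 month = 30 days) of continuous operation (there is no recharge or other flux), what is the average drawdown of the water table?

Δh ≈ 8.82 m

A = 871 ha = 8.71 × 10^6 m²
Q = 0.14 m³/s = 12100 m³/d
t = 36 months = 1080 d
ΔV = Q × t = 12100 m³/d × 1080 d = 1.306 × 10^7 m³
Δh = ΔV / (Sy × A) = 1.306 × 10^7 / (0.17 × 8.71 × 10^6) = 8.823 m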